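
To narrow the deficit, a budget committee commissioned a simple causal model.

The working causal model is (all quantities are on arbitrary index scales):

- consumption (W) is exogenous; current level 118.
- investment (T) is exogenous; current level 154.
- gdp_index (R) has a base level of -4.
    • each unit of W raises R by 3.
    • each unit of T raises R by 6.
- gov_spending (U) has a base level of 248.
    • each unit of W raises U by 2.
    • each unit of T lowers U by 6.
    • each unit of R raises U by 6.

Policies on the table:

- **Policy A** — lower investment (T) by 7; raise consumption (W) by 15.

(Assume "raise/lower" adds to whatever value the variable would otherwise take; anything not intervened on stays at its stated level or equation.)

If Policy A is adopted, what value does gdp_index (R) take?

Policy A (T − 7, W + 15):
  W = 118 + 15 = 133
  T = 154 − 7 = 147
  R = -4 + 3·133 + 6·147 = 1277

1277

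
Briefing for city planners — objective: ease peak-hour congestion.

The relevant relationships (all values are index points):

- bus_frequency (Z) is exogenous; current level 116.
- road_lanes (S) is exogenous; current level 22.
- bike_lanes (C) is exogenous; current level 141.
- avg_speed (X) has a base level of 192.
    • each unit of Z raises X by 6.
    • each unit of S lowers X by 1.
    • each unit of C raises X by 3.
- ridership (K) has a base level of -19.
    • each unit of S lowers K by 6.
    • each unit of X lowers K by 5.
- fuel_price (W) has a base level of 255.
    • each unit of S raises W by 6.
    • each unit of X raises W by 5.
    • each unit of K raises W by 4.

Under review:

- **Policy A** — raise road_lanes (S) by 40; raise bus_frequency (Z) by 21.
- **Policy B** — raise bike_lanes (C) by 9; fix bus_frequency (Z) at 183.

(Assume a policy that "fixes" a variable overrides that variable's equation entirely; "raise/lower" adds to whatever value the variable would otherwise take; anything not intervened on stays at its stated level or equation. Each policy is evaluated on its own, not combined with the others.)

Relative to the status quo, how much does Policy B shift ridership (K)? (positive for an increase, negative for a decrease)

Baseline:
  Z = 116
  S = 22
  C = 141
  X = 192 + 6·116 − 22 + 3·141 = 1289
  K = -19 − 6·22 − 5·1289 = -6596
Policy B (C + 9, Z := 183):
  Z = 183
  S = 22
  C = 141 + 9 = 150
  X = 192 + 6·183 − 22 + 3·150 = 1718
  K = -19 − 6·22 − 5·1718 = -8741
Change in K: -8741 − (-6596) = -2145

-2145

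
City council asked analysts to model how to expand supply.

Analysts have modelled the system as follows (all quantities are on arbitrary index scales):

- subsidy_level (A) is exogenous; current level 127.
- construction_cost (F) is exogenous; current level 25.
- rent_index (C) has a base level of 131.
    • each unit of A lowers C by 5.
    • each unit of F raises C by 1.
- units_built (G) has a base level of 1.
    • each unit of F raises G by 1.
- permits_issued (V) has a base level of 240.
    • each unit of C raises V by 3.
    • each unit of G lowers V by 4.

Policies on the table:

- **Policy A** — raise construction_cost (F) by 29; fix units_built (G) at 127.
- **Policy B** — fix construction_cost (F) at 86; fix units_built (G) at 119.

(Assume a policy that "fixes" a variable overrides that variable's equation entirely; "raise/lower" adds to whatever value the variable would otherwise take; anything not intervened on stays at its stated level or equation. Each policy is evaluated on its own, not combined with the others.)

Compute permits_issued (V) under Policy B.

-1490

Policy B (F := 86, G := 119):
  A = 127
  F = 86
  C = 131 − 5·127 + 86 = -418
  G = 119
  V = 240 + 3·(-418) − 4·119 = -1490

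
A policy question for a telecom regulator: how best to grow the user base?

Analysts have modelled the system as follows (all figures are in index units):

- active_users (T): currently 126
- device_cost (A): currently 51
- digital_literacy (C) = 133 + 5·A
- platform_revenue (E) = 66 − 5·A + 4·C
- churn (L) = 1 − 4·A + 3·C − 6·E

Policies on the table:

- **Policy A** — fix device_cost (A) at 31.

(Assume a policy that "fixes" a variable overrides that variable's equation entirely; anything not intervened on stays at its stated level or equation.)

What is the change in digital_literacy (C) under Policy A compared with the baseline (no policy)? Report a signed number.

-100

Baseline:
  A = 51
  C = 133 + 5·51 = 388
Policy A (A := 31):
  A = 31
  C = 133 + 5·31 = 288
Change in C: 288 − 388 = -100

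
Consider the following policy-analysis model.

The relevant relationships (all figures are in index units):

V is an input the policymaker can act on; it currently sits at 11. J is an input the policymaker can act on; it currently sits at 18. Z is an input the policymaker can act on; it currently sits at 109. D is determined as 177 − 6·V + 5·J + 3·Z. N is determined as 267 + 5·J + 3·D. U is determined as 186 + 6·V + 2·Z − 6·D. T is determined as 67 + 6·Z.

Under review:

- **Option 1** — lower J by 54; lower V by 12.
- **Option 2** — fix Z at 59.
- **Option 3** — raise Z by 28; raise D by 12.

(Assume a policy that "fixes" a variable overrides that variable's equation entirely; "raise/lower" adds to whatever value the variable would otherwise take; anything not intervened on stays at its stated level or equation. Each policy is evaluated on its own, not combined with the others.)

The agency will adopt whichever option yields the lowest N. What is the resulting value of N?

Option 1 (J − 54, V − 12):
  V = 11 − 12 = -1
  J = 18 − 54 = -36
  Z = 109
  D = 177 − 6·(-1) + 5·(-36) + 3·109 = 330
  N = 267 + 5·(-36) + 3·330 = 1077
Option 2 (Z := 59):
  V = 11
  J = 18
  Z = 59
  D = 177 − 6·11 + 5·18 + 3·59 = 378
  N = 267 + 5·18 + 3·378 = 1491
Option 3 (Z + 28, D + 12):
  V = 11
  J = 18
  Z = 109 + 28 = 137
  D = 177 − 6·11 + 5·18 + 3·137 (+12 from intervention) = 624
  N = 267 + 5·18 + 3·624 = 2229
Comparing — Option 1: N=1077, Option 2: N=1491, Option 3: N=2229. Lowest is 1077 (Option 1).

1077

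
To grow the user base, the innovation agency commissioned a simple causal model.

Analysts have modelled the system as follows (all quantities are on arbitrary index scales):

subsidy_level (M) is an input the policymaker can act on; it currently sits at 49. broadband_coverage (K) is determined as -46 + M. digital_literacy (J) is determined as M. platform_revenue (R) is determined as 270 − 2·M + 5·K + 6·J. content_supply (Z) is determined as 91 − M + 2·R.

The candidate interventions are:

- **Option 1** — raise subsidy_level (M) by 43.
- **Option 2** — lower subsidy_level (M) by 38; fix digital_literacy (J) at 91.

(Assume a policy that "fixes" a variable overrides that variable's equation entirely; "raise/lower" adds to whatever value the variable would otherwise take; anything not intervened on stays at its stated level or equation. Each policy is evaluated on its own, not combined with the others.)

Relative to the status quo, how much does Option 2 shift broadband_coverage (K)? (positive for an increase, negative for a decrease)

-38

Baseline:
  M = 49
  K = -46 + 49 = 3
Option 2 (M − 38, J := 91):
  M = 49 − 38 = 11
  K = -46 + 11 = -35
Change in K: -35 − 3 = -38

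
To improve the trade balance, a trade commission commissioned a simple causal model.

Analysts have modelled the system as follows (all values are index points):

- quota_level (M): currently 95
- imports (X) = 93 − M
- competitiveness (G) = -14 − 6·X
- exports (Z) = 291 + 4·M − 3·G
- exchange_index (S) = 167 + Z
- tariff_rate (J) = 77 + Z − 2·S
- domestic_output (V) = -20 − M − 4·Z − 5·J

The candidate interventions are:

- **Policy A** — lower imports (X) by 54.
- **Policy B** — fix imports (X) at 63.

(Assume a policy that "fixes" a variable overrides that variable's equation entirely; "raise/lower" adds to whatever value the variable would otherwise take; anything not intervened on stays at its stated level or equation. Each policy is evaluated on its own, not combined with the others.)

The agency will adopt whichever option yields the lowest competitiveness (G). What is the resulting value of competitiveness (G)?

-392

Policy A (X − 54):
  M = 95
  X = 93 − 95 (−54 from intervention) = -56
  G = -14 − 6·(-56) = 322
Policy B (X := 63):
  M = 95
  X = 63
  G = -14 − 6·63 = -392
Comparing — Policy A: G=322, Policy B: G=-392. Lowest is -392 (Policy B).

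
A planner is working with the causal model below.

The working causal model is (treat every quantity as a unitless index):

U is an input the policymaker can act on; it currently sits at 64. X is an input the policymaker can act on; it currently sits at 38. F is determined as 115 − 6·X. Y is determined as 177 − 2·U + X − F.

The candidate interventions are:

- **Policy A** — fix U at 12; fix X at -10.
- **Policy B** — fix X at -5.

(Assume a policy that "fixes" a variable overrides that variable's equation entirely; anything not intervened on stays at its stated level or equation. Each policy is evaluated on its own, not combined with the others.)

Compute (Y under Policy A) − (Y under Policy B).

Policy A (U := 12, X := -10):
  U = 12
  X = -10
  F = 115 − 6·(-10) = 175
  Y = 177 − 2·12 + (-10) − 175 = -32
Policy B (X := -5):
  U = 64
  X = -5
  F = 115 − 6·(-5) = 145
  Y = 177 − 2·64 + (-5) − 145 = -101
Y: -32 − (-101) = 69

69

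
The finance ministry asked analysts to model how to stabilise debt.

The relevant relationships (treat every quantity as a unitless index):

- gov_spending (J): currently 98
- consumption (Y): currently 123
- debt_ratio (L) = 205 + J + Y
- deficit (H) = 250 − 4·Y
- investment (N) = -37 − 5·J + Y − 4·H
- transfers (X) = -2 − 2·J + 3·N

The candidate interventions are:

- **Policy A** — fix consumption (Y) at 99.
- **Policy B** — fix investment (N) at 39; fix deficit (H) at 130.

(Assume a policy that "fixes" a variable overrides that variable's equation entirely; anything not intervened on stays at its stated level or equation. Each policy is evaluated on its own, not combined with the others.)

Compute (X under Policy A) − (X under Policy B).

351

Policy A (Y := 99):
  J = 98
  Y = 99
  H = 250 − 4·99 = -146
  N = -37 − 5·98 + 99 − 4·(-146) = 156
  X = -2 − 2·98 + 3·156 = 270
Policy B (N := 39, H := 130):
  J = 98
  Y = 123
  H = 130
  N = 39
  X = -2 − 2·98 + 3·39 = -81
X: 270 − (-81) = 351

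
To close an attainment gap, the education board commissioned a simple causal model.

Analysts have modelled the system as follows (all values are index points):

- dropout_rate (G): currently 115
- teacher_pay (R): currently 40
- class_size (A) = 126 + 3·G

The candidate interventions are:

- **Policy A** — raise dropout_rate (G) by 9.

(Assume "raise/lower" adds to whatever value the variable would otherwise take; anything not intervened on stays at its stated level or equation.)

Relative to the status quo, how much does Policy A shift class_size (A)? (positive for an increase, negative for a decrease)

27

Baseline:
  G = 115
  A = 126 + 3·115 = 471
Policy A (G + 9):
  G = 115 + 9 = 124
  A = 126 + 3·124 = 498
Change in A: 498 − 471 = 27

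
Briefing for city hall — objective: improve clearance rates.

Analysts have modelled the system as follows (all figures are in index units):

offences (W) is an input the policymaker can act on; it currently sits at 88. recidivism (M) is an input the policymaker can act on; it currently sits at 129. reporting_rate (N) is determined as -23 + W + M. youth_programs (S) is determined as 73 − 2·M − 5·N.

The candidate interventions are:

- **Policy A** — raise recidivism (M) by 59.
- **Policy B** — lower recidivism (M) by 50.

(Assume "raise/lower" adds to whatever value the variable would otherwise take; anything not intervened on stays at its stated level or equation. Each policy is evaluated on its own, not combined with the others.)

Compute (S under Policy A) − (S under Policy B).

-763

Policy A (M + 59):
  W = 88
  M = 129 + 59 = 188
  N = -23 + 88 + 188 = 253
  S = 73 − 2·188 − 5·253 = -1568
Policy B (M − 50):
  W = 88
  M = 129 − 50 = 79
  N = -23 + 88 + 79 = 144
  S = 73 − 2·79 − 5·144 = -805
S: -1568 − (-805) = -763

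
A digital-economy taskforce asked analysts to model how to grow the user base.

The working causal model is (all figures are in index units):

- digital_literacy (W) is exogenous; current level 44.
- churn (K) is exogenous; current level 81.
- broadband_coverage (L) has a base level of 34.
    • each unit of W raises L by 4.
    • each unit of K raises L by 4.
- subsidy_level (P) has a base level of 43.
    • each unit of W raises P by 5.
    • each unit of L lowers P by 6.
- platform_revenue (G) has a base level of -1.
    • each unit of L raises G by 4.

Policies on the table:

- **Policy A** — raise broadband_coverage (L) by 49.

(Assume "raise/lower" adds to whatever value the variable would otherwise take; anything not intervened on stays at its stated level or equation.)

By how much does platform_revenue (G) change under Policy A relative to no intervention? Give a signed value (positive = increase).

196

Baseline:
  W = 44
  K = 81
  L = 34 + 4·44 + 4·81 = 534
  G = -1 + 4·534 = 2135
Policy A (L + 49):
  W = 44
  K = 81
  L = 34 + 4·44 + 4·81 (+49 from intervention) = 583
  G = -1 + 4·583 = 2331
Change in G: 2331 − 2135 = 196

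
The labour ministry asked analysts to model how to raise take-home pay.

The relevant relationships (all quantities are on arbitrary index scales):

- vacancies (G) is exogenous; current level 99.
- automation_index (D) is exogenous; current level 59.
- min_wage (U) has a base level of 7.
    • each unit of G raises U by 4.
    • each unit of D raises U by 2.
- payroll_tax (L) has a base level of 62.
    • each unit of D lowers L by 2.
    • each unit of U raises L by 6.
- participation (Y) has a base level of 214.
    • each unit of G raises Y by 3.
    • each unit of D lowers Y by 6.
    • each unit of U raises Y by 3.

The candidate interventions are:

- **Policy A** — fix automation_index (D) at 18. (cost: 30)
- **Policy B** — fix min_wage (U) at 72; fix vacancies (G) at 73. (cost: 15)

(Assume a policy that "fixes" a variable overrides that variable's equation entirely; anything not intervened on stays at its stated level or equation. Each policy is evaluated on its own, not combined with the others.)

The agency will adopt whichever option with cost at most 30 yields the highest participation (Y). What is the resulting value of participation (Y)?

1720

Policy A (D := 18):
  G = 99
  D = 18
  U = 7 + 4·99 + 2·18 = 439
  Y = 214 + 3·99 − 6·18 + 3·439 = 1720
Policy B (U := 72, G := 73):
  G = 73
  D = 59
  U = 72
  Y = 214 + 3·73 − 6·59 + 3·72 = 295
Comparing — Policy A: Y=1720, Policy B: Y=295. Highest is 1720 (Policy A).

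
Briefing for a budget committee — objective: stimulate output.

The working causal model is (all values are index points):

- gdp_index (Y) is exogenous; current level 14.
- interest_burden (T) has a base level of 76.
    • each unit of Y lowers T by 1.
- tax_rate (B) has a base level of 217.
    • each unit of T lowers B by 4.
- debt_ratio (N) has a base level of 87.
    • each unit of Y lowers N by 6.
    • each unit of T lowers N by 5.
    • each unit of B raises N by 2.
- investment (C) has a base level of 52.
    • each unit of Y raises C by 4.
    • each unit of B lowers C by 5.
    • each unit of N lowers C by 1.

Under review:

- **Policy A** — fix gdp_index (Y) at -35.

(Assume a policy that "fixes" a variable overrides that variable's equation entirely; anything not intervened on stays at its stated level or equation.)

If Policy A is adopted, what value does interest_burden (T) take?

111

Policy A (Y := -35):
  Y = -35
  T = 76 − (-35) = 111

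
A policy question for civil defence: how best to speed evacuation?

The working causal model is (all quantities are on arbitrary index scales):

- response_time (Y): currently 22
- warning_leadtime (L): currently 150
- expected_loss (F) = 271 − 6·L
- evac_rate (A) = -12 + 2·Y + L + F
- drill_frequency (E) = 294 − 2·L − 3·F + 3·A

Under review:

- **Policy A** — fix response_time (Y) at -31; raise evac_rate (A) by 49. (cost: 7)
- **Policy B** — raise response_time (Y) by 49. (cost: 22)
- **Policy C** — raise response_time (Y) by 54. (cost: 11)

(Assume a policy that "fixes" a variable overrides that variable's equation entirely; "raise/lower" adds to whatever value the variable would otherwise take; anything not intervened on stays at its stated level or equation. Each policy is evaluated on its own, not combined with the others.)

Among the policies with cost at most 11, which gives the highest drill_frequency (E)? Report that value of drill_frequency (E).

Policy A (Y := -31, A + 49):
  Y = -31
  L = 150
  F = 271 − 6·150 = -629
  A = -12 + 2·(-31) + 150 + (-629) (+49 from intervention) = -504
  E = 294 − 2·150 − 3·(-629) + 3·(-504) = 369
Policy C (Y + 54):
  Y = 22 + 54 = 76
  L = 150
  F = 271 − 6·150 = -629
  A = -12 + 2·76 + 150 + (-629) = -339
  E = 294 − 2·150 − 3·(-629) + 3·(-339) = 864
Comparing — Policy A: E=369, Policy C: E=864. Highest is 864 (Policy C).

864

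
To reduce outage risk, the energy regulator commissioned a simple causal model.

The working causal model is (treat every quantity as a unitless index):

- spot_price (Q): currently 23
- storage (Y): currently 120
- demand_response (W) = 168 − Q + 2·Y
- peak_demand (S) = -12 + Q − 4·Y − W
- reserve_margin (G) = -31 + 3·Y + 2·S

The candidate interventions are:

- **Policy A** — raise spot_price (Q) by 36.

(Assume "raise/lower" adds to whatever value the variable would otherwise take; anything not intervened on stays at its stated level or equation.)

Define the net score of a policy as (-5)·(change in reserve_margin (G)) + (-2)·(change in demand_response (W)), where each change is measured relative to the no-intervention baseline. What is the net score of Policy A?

Baseline:
  Q = 23
  Y = 120
  W = 168 − 23 + 2·120 = 385
  S = -12 + 23 − 4·120 − 385 = -854
  G = -31 + 3·120 + 2·(-854) = -1379
Policy A (Q + 36):
  Q = 23 + 36 = 59
  Y = 120
  W = 168 − 59 + 2·120 = 349
  S = -12 + 59 − 4·120 − 349 = -782
  G = -31 + 3·120 + 2·(-782) = -1235
ΔG = -1235 − (-1379) = 144; ΔW = 349 − 385 = -36
Score = (-5)·144 + (-2)·(-36) = -648

-648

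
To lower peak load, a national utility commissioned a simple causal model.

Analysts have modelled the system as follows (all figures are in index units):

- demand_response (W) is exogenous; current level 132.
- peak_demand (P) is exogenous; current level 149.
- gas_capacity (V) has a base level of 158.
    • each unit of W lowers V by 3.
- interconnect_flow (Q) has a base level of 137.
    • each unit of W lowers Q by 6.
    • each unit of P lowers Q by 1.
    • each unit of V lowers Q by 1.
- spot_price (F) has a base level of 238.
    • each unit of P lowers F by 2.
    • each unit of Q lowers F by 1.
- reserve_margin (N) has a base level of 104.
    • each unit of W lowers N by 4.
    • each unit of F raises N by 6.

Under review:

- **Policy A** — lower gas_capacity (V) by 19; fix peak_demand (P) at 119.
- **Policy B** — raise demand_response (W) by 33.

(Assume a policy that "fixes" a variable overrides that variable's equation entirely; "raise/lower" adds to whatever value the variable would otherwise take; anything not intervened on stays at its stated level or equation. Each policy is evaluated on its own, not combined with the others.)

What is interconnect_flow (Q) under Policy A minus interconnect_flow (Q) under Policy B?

148

Policy A (V − 19, P := 119):
  W = 132
  P = 119
  V = 158 − 3·132 (−19 from intervention) = -257
  Q = 137 − 6·132 − 119 − (-257) = -517
Policy B (W + 33):
  W = 132 + 33 = 165
  P = 149
  V = 158 − 3·165 = -337
  Q = 137 − 6·165 − 149 − (-337) = -665
Q: -517 − (-665) = 148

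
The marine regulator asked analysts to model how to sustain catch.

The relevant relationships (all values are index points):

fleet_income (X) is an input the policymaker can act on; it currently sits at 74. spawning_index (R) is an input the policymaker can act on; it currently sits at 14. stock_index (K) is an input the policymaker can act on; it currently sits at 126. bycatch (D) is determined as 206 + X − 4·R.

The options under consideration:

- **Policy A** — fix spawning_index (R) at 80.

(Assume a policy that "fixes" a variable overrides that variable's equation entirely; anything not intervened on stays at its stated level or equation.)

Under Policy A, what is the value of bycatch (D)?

Policy A (R := 80):
  X = 74
  R = 80
  D = 206 + 74 − 4·80 = -40

-40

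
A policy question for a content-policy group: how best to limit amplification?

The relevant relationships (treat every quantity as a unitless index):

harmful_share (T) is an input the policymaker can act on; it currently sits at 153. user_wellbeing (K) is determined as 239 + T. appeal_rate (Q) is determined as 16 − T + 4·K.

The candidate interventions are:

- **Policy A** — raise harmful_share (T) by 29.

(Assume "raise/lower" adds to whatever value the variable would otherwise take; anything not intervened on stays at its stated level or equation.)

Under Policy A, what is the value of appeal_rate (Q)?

1518

Policy A (T + 29):
  T = 153 + 29 = 182
  K = 239 + 182 = 421
  Q = 16 − 182 + 4·421 = 1518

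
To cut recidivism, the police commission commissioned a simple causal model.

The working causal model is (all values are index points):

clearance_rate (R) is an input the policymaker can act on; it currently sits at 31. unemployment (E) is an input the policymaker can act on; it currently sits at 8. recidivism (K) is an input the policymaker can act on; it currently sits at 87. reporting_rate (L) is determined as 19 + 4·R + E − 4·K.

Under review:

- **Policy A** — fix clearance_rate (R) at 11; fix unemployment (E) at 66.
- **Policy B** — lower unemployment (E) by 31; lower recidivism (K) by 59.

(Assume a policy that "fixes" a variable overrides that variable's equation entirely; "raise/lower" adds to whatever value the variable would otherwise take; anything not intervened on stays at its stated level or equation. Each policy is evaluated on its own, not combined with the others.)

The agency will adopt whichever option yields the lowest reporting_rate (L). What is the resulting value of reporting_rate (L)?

Policy A (R := 11, E := 66):
  R = 11
  E = 66
  K = 87
  L = 19 + 4·11 + 66 − 4·87 = -219
Policy B (E − 31, K − 59):
  R = 31
  E = 8 − 31 = -23
  K = 87 − 59 = 28
  L = 19 + 4·31 + (-23) − 4·28 = 8
Comparing — Policy A: L=-219, Policy B: L=8. Lowest is -219 (Policy A).

-219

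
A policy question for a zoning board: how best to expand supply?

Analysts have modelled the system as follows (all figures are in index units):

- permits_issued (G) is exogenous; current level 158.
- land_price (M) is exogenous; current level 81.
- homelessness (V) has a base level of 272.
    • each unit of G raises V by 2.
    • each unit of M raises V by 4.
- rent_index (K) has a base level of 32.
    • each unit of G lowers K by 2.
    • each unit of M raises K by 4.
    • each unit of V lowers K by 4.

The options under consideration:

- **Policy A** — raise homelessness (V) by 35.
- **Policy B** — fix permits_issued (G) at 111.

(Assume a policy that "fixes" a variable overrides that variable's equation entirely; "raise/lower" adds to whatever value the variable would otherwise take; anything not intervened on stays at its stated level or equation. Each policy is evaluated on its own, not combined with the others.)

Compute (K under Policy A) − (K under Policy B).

-610

Policy A (V + 35):
  G = 158
  M = 81
  V = 272 + 2·158 + 4·81 (+35 from intervention) = 947
  K = 32 − 2·158 + 4·81 − 4·947 = -3748
Policy B (G := 111):
  G = 111
  M = 81
  V = 272 + 2·111 + 4·81 = 818
  K = 32 − 2·111 + 4·81 − 4·818 = -3138
K: -3748 − (-3138) = -610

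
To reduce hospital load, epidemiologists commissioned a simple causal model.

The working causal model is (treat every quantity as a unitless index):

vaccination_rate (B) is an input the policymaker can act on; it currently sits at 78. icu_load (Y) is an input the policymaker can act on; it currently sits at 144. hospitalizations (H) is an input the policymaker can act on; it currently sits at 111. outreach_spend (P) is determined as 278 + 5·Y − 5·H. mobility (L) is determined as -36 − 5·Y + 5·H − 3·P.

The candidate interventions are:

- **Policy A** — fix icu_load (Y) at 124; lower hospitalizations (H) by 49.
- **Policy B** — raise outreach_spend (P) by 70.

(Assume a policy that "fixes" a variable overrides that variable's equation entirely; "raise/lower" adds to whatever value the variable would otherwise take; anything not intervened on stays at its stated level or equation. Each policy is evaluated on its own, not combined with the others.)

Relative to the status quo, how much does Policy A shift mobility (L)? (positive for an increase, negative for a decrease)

-580

Baseline:
  Y = 144
  H = 111
  P = 278 + 5·144 − 5·111 = 443
  L = -36 − 5·144 + 5·111 − 3·443 = -1530
Policy A (Y := 124, H − 49):
  Y = 124
  H = 111 − 49 = 62
  P = 278 + 5·124 − 5·62 = 588
  L = -36 − 5·124 + 5·62 − 3·588 = -2110
Change in L: -2110 − (-1530) = -580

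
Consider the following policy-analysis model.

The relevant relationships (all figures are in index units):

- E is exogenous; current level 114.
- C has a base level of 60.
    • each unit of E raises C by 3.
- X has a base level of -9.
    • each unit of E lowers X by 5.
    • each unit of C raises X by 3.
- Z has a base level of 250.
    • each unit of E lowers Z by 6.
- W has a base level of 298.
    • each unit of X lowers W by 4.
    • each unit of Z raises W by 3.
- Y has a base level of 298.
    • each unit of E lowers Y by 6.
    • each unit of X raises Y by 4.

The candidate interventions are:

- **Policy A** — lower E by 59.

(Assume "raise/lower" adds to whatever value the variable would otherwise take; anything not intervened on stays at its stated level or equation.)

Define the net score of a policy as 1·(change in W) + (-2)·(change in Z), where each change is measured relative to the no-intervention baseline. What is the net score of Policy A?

Baseline:
  E = 114
  C = 60 + 3·114 = 402
  X = -9 − 5·114 + 3·402 = 627
  Z = 250 − 6·114 = -434
  W = 298 − 4·627 + 3·(-434) = -3512
Policy A (E − 59):
  E = 114 − 59 = 55
  C = 60 + 3·55 = 225
  X = -9 − 5·55 + 3·225 = 391
  Z = 250 − 6·55 = -80
  W = 298 − 4·391 + 3·(-80) = -1506
ΔW = -1506 − (-3512) = 2006; ΔZ = -80 − (-434) = 354
Score = 1·2006 + (-2)·354 = 1298

1298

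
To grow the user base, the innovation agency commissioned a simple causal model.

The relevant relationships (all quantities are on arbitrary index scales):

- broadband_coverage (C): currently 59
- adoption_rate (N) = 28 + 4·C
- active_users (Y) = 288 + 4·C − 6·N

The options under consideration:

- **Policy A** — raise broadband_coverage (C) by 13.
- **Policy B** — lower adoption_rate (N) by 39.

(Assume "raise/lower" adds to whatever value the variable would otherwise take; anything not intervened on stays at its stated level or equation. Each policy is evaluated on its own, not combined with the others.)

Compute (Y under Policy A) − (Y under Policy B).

-494

Policy A (C + 13):
  C = 59 + 13 = 72
  N = 28 + 4·72 = 316
  Y = 288 + 4·72 − 6·316 = -1320
Policy B (N − 39):
  C = 59
  N = 28 + 4·59 (−39 from intervention) = 225
  Y = 288 + 4·59 − 6·225 = -826
Y: -1320 − (-826) = -494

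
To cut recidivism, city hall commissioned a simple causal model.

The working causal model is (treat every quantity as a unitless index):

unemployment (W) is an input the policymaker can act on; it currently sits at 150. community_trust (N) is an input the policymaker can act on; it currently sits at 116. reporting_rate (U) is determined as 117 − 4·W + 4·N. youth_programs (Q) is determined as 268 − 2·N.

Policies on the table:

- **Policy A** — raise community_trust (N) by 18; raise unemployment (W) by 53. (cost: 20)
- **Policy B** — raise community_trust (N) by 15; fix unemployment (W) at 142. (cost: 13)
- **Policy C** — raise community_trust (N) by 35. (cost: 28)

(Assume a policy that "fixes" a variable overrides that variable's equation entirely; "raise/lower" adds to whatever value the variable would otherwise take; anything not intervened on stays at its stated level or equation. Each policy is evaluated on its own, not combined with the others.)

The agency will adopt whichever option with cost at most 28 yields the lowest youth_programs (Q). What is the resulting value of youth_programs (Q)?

Policy A (N + 18, W + 53):
  N = 116 + 18 = 134
  Q = 268 − 2·134 = 0
Policy B (N + 15, W := 142):
  N = 116 + 15 = 131
  Q = 268 − 2·131 = 6
Policy C (N + 35):
  N = 116 + 35 = 151
  Q = 268 − 2·151 = -34
Comparing — Policy A: Q=0, Policy B: Q=6, Policy C: Q=-34. Lowest is -34 (Policy C).

-34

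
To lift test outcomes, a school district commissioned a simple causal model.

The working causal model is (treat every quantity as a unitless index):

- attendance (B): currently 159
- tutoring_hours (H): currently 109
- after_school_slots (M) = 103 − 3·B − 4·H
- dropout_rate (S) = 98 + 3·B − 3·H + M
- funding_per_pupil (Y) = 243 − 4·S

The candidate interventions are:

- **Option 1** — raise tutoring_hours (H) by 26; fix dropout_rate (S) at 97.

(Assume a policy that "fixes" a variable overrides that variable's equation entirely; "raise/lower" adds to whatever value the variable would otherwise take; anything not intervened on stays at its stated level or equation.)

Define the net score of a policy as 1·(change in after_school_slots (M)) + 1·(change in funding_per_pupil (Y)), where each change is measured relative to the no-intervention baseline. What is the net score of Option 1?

Baseline:
  B = 159
  H = 109
  M = 103 − 3·159 − 4·109 = -810
  S = 98 + 3·159 − 3·109 + (-810) = -562
  Y = 243 − 4·(-562) = 2491
Option 1 (H + 26, S := 97):
  B = 159
  H = 109 + 26 = 135
  M = 103 − 3·159 − 4·135 = -914
  S = 97
  Y = 243 − 4·97 = -145
ΔM = -914 − (-810) = -104; ΔY = -145 − 2491 = -2636
Score = 1·(-104) + 1·(-2636) = -2740

-2740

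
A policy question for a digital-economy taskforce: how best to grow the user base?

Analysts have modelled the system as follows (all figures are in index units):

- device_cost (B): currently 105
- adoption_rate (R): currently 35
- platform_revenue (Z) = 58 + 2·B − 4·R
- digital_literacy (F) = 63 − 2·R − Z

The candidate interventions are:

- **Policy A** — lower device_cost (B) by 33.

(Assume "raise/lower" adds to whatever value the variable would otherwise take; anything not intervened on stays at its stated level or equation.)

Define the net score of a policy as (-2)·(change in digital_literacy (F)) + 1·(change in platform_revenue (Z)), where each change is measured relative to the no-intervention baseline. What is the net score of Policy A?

Baseline:
  B = 105
  R = 35
  Z = 58 + 2·105 − 4·35 = 128
  F = 63 − 2·35 − 128 = -135
Policy A (B − 33):
  B = 105 − 33 = 72
  R = 35
  Z = 58 + 2·72 − 4·35 = 62
  F = 63 − 2·35 − 62 = -69
ΔF = -69 − (-135) = 66; ΔZ = 62 − 128 = -66
Score = (-2)·66 + 1·(-66) = -198

-198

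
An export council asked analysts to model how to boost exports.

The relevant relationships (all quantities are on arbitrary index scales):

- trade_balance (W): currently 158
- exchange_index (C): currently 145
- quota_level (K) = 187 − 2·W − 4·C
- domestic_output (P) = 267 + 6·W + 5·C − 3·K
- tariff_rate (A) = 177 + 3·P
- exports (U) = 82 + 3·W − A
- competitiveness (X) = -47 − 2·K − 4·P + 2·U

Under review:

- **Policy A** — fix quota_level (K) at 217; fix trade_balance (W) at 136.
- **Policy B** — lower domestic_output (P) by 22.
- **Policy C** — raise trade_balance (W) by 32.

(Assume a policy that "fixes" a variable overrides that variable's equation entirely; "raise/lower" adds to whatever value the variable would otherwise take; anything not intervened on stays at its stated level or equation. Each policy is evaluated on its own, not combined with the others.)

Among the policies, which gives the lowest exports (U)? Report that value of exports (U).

Policy A (K := 217, W := 136):
  W = 136
  C = 145
  K = 217
  P = 267 + 6·136 + 5·145 − 3·217 = 1157
  A = 177 + 3·1157 = 3648
  U = 82 + 3·136 − 3648 = -3158
Policy B (P − 22):
  W = 158
  C = 145
  K = 187 − 2·158 − 4·145 = -709
  P = 267 + 6·158 + 5·145 − 3·(-709) (−22 from intervention) = 4045
  A = 177 + 3·4045 = 12312
  U = 82 + 3·158 − 12312 = -11756
Policy C (W + 32):
  W = 158 + 32 = 190
  C = 145
  K = 187 − 2·190 − 4·145 = -773
  P = 267 + 6·190 + 5·145 − 3·(-773) = 4451
  A = 177 + 3·4451 = 13530
  U = 82 + 3·190 − 13530 = -12878
Comparing — Policy A: U=-3158, Policy B: U=-11756, Policy C: U=-12878. Lowest is -12878 (Policy C).

-12878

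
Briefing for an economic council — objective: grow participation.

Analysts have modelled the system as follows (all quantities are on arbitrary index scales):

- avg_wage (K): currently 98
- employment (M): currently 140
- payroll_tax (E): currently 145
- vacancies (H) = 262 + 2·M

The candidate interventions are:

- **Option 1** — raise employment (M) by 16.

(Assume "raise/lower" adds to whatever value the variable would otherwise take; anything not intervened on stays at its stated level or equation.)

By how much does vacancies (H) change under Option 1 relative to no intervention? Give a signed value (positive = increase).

Baseline:
  M = 140
  H = 262 + 2·140 = 542
Option 1 (M + 16):
  M = 140 + 16 = 156
  H = 262 + 2·156 = 574
Change in H: 574 − 542 = 32

32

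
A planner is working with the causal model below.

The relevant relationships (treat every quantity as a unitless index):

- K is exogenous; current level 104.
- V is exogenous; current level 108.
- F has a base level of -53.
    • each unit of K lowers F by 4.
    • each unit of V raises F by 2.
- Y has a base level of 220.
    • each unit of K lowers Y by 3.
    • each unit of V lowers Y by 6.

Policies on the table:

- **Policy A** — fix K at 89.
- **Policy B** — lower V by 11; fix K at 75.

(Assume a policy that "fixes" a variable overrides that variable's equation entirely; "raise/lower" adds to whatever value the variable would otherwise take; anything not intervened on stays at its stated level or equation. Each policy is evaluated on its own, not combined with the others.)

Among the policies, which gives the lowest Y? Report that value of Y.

Policy A (K := 89):
  K = 89
  V = 108
  Y = 220 − 3·89 − 6·108 = -695
Policy B (V − 11, K := 75):
  K = 75
  V = 108 − 11 = 97
  Y = 220 − 3·75 − 6·97 = -587
Comparing — Policy A: Y=-695, Policy B: Y=-587. Lowest is -695 (Policy A).

-695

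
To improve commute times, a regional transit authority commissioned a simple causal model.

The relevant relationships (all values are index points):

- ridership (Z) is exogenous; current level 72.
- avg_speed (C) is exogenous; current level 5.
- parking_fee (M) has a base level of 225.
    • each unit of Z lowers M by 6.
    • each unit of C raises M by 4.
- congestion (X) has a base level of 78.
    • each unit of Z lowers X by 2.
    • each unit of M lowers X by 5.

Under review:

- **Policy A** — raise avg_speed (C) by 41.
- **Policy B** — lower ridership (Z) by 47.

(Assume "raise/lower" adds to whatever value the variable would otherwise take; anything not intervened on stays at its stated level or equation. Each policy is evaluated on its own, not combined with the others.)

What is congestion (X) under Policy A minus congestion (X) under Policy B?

Policy A (C + 41):
  Z = 72
  C = 5 + 41 = 46
  M = 225 − 6·72 + 4·46 = -23
  X = 78 − 2·72 − 5·(-23) = 49
Policy B (Z − 47):
  Z = 72 − 47 = 25
  C = 5
  M = 225 − 6·25 + 4·5 = 95
  X = 78 − 2·25 − 5·95 = -447
X: 49 − (-447) = 496

496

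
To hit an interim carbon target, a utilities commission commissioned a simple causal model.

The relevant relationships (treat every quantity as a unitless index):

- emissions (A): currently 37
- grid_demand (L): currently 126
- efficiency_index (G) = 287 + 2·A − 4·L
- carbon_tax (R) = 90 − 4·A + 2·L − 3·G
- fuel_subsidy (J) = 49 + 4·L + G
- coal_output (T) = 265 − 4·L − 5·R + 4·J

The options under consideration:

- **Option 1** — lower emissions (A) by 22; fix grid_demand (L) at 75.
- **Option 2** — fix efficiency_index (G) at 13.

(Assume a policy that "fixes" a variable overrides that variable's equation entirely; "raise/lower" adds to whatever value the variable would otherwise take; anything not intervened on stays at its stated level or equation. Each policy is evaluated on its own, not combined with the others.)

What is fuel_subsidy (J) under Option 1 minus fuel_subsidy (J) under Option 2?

-200

Option 1 (A − 22, L := 75):
  A = 37 − 22 = 15
  L = 75
  G = 287 + 2·15 − 4·75 = 17
  J = 49 + 4·75 + 17 = 366
Option 2 (G := 13):
  A = 37
  L = 126
  G = 13
  J = 49 + 4·126 + 13 = 566
J: 366 − 566 = -200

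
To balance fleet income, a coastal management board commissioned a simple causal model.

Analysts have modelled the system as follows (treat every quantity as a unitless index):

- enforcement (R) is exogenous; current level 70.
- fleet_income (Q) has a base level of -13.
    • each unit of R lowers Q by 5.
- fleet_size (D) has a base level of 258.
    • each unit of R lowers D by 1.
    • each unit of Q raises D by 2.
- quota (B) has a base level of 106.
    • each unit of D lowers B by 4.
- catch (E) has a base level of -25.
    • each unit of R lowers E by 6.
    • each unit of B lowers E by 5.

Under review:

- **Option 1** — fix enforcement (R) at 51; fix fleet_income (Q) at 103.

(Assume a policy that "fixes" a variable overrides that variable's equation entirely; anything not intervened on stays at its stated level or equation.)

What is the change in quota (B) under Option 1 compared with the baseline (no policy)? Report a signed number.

Baseline:
  R = 70
  Q = -13 − 5·70 = -363
  D = 258 − 70 + 2·(-363) = -538
  B = 106 − 4·(-538) = 2258
Option 1 (R := 51, Q := 103):
  R = 51
  Q = 103
  D = 258 − 51 + 2·103 = 413
  B = 106 − 4·413 = -1546
Change in B: -1546 − 2258 = -3804

-3804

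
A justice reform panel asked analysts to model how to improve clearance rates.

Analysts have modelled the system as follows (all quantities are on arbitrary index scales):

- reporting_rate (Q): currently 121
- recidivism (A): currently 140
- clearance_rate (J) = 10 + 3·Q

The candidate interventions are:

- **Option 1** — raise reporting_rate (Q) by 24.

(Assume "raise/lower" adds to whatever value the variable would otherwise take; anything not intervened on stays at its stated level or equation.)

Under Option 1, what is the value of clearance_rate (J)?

445

Option 1 (Q + 24):
  Q = 121 + 24 = 145
  J = 10 + 3·145 = 445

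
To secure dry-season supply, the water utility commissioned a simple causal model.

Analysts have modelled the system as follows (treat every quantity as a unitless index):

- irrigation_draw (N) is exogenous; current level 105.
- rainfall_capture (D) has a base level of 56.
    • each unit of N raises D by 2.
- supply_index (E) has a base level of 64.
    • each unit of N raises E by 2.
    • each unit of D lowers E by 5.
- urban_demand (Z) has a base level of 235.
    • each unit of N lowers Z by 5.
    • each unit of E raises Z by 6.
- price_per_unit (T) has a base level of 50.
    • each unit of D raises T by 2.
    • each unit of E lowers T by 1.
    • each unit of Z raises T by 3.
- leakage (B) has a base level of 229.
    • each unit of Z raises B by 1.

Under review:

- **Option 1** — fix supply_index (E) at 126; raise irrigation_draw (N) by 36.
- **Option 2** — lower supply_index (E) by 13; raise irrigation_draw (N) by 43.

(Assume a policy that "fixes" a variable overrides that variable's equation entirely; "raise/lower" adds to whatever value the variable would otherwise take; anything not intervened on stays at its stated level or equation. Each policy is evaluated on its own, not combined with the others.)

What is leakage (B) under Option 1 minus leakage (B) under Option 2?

Option 1 (E := 126, N + 36):
  N = 105 + 36 = 141
  D = 56 + 2·141 = 338
  E = 126
  Z = 235 − 5·141 + 6·126 = 286
  B = 229 + 286 = 515
Option 2 (E − 13, N + 43):
  N = 105 + 43 = 148
  D = 56 + 2·148 = 352
  E = 64 + 2·148 − 5·352 (−13 from intervention) = -1413
  Z = 235 − 5·148 + 6·(-1413) = -8983
  B = 229 + (-8983) = -8754
B: 515 − (-8754) = 9269

9269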